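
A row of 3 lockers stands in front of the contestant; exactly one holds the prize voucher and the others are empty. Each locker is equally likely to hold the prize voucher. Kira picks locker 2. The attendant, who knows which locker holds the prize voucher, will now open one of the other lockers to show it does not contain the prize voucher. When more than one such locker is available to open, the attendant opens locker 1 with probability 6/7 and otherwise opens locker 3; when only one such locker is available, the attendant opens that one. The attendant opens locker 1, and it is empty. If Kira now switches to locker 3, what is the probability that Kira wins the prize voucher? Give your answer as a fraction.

7/13

Condition on the true location of the prize voucher.
If it is in locker 1 (prior 1/3): the attendant opened locker 1, so this case is ruled out; weight (1/3)·0 = 0.
If it is in locker 2 (prior 1/3): locker 1 is available, opened with probability 6/7; weight (1/3)·(6/7) = 2/7.
If it is in locker 3 (prior 1/3): only locker 1 is available, probability 1; weight (1/3)·1 = 1/3.
The weights sum to 13/21.
So P(the prize voucher in locker 3 | the attendant opened locker 1) = (1/3) / (13/21) = 7/13.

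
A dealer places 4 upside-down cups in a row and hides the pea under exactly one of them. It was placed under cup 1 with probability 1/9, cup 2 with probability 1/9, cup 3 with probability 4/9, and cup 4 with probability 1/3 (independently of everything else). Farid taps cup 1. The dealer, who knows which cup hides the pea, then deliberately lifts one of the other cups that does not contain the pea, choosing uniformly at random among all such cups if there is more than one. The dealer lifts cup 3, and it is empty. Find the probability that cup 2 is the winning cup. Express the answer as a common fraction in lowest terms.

Consider each possible location of the pea in turn.
If it is under cup 1 (prior 1/9): the dealer has 3 equally likely choices, so probability 1/3; weight (1/9)·(1/3) = 1/27.
If it is under cup 2 (prior 1/9): the dealer has 2 equally likely choices, so probability 1/2; weight (1/9)·(1/2) = 1/18.
If it is under cup 3 (prior 4/9): the dealer opened cup 3, so this case is ruled out; weight (4/9)·0 = 0.
If it is under cup 4 (prior 1/3): the dealer has 2 equally likely choices, so probability 1/2; weight (1/3)·(1/2) = 1/6.
The weights sum to 7/27.
So P(the pea under cup 2 | the dealer opened cup 3) = (1/18) / (7/27) = 3/14.

3/14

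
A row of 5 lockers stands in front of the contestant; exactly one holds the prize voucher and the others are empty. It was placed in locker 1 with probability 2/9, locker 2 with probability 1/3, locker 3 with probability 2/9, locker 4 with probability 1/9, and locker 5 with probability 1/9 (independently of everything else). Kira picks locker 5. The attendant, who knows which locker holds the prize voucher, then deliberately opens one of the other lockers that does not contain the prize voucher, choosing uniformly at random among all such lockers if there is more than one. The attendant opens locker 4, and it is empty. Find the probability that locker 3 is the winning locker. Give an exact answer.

Consider each possible location of the prize voucher in turn.
If it is in either of lockers 1 and 3 (prior 2/9 each): the attendant has 3 equally likely choices, so probability 1/3; weight (2/9)·(1/3) = 2/27 each.
If it is in locker 2 (prior 1/3): the attendant has 3 equally likely choices, so probability 1/3; weight (1/3)·(1/3) = 1/9.
If it is in locker 4 (prior 1/9): the attendant opened locker 4, so this case is ruled out; weight (1/9)·0 = 0.
If it is in locker 5 (prior 1/9): the attendant has 4 equally likely choices, so probability 1/4; weight (1/9)·(1/4) = 1/36.
The weights sum to 31/108.
So P(the prize voucher in locker 3 | the attendant opened locker 4) = (2/27) / (31/108) = 8/31.

8/31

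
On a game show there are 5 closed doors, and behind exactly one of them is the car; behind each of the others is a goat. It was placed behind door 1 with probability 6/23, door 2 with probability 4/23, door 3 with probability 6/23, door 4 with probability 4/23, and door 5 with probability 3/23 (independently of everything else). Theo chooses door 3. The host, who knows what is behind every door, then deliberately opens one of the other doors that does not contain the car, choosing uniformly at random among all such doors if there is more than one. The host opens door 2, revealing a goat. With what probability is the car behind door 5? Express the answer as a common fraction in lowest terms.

Consider each possible location of the car in turn.
If it is behind door 1 (prior 6/23): the host has 3 equally likely choices, so probability 1/3; weight (6/23)·(1/3) = 2/23.
If it is behind door 2 (prior 4/23): the host opened door 2, so this case is ruled out; weight (4/23)·0 = 0.
If it is behind door 3 (prior 6/23): the host has 4 equally likely choices, so probability 1/4; weight (6/23)·(1/4) = 3/46.
If it is behind door 4 (prior 4/23): the host has 3 equally likely choices, so probability 1/3; weight (4/23)·(1/3) = 4/69.
If it is behind door 5 (prior 3/23): the host has 3 equally likely choices, so probability 1/3; weight (3/23)·(1/3) = 1/23.
The weights sum to 35/138.
So P(the car behind door 5 | the host opened door 2) = (1/23) / (35/138) = 6/35.

6/35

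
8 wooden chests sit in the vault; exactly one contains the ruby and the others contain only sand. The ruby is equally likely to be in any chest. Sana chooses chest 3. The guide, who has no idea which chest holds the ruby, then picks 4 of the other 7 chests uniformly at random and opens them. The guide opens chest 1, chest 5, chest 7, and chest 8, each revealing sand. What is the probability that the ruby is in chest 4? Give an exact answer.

1/4

Condition on the true location of the ruby.
If it is in any of chests 1, 5, 7, and 8 (prior 1/8 each): that chest was opened and seen not to hold the prize — ruled out; weight (1/8)·0 = 0 each.
If it is in any of chests 2, 3, 4, and 6 (prior 1/8 each): the guide picks exactly this set with probability 1/35 regardless, and none is the prize; weight (1/8)·(1/35) = 1/280 each.
The weights sum to 1/70.
So P(the ruby in chest 4 | the guide opened chest 1, chest 5, chest 7, and chest 8) = (1/280) / (1/70) = 1/4.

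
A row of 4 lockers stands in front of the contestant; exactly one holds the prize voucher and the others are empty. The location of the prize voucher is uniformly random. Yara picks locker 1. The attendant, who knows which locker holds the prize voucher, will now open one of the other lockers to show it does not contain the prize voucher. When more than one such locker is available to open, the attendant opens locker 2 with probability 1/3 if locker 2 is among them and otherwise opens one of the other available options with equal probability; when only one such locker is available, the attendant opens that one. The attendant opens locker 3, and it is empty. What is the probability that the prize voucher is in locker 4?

Condition on the true location of the prize voucher.
If it is in locker 1 (prior 1/4): locker 2 is available but not opened; locker 3 gets probability (1 − 1/3)/2 = 1/3; weight (1/4)·(1/3) = 1/12.
If it is in locker 2 (prior 1/4): locker 2 holds the prize so is unavailable; the attendant chooses uniformly among the 2 others, probability 1/2; weight (1/4)·(1/2) = 1/8.
If it is in locker 3 (prior 1/4): the attendant opened locker 3, so this case is ruled out; weight (1/4)·0 = 0.
If it is in locker 4 (prior 1/4): locker 2 is available but not opened, probability 2/3; weight (1/4)·(2/3) = 1/6.
The weights sum to 3/8.
So P(the prize voucher in locker 4 | the attendant opened locker 3) = (1/6) / (3/8) = 4/9.

4/9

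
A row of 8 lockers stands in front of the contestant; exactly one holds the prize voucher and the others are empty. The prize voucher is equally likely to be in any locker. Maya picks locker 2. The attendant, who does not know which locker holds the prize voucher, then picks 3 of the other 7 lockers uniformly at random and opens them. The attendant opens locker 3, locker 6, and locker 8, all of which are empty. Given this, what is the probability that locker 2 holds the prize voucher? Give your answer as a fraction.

Because the attendant chose which lockers to open without knowing where the prize voucher is, the choice is independent of the prize location. Learning that none of the 3 opened lockers holds the prize voucher simply rules out those 3 locations and leaves the remaining 5 lockers still equally likely by symmetry.
So P(the prize voucher in locker 2) = 1/5.

1/5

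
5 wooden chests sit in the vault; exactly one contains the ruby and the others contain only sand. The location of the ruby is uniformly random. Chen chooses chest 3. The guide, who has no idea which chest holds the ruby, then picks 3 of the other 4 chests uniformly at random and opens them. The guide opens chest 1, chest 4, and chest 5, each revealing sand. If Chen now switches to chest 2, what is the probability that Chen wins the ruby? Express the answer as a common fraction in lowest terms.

1/2

Because the guide chose which chests to open without knowing where the ruby is, the choice is independent of the prize location. Learning that none of the 3 opened chests holds the ruby simply rules out those 3 locations and leaves the remaining 2 chests still equally likely by symmetry.
So P(the ruby in chest 2) = 1/2.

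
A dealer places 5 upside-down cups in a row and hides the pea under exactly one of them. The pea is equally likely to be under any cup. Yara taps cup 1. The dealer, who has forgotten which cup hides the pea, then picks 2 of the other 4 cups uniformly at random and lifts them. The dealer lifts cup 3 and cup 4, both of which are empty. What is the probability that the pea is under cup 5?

1/3

Consider each possible location of the pea in turn.
If it is under any of cups 1, 2, and 5 (prior 1/5 each): the dealer picks exactly this set with probability 1/6 regardless, and none is the prize; weight (1/5)·(1/6) = 1/30 each.
If it is under either of cups 3 and 4 (prior 1/5 each): that cup was opened and seen not to hold the prize — ruled out; weight (1/5)·0 = 0 each.
The weights sum to 1/10.
So P(the pea under cup 5 | the dealer opened cup 3 and cup 4) = (1/30) / (1/10) = 1/3.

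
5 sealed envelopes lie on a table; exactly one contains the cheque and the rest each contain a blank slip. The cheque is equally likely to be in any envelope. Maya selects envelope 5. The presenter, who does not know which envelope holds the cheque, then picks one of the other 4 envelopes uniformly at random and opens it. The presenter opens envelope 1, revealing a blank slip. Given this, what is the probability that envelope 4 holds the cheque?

Because the presenter chose which envelope to open without knowing where the cheque is, the choice is independent of the prize location. Learning that envelope 1 does not hold the cheque simply rules out that one location and leaves the remaining 4 envelopes still equally likely by symmetry.
So P(the cheque in envelope 4) = 1/4.

1/4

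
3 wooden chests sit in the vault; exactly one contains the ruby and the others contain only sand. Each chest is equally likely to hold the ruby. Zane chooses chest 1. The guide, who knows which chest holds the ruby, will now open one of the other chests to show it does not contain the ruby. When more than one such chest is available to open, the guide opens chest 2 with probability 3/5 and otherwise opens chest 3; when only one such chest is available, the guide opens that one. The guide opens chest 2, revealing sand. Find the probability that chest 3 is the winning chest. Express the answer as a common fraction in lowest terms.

5/8

Apply Bayes' rule, conditioning on where the ruby actually is.
If it is in chest 1 (prior 1/3): chest 2 is available, opened with probability 3/5; weight (1/3)·(3/5) = 1/5.
If it is in chest 2 (prior 1/3): the guide opened chest 2, so this case is ruled out; weight (1/3)·0 = 0.
If it is in chest 3 (prior 1/3): only chest 2 is available, probability 1; weight (1/3)·1 = 1/3.
The weights sum to 8/15.
So P(the ruby in chest 3 | the guide opened chest 2) = (1/3) / (8/15) = 5/8.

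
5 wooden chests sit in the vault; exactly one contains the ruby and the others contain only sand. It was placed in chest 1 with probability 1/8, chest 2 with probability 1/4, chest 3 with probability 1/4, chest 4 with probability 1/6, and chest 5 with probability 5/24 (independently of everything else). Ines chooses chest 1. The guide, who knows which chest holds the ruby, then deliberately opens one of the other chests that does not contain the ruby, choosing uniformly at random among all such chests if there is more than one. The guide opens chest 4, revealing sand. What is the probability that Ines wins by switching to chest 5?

20/77

Consider each possible location of the ruby in turn.
If it is in chest 1 (prior 1/8): the guide has 4 equally likely choices, so probability 1/4; weight (1/8)·(1/4) = 1/32.
If it is in either of chests 2 and 3 (prior 1/4 each): the guide has 3 equally likely choices, so probability 1/3; weight (1/4)·(1/3) = 1/12 each.
If it is in chest 4 (prior 1/6): the guide opened chest 4, so this case is ruled out; weight (1/6)·0 = 0.
If it is in chest 5 (prior 5/24): the guide has 3 equally likely choices, so probability 1/3; weight (5/24)·(1/3) = 5/72.
The weights sum to 77/288.
So P(the ruby in chest 5 | the guide opened chest 4) = (5/72) / (77/288) = 20/77.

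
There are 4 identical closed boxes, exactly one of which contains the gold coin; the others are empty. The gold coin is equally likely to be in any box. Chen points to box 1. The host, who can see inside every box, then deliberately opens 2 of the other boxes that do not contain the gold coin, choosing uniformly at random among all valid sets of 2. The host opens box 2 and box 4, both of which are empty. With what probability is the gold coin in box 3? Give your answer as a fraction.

3/4

Consider each possible location of the gold coin in turn.
If it is in box 1 (prior 1/4): the host has 3 equally likely choices, so probability 1/3; weight (1/4)·(1/3) = 1/12.
If it is in either of boxes 2 and 4 (prior 1/4 each): that box was opened and seen not to hold the prize — ruled out; weight (1/4)·0 = 0 each.
If it is in box 3 (prior 1/4): the host has no choice, probability 1; weight (1/4)·1 = 1/4.
The weights sum to 1/3.
So P(the gold coin in box 3 | the host opened box 2 and box 4) = (1/4) / (1/3) = 3/4.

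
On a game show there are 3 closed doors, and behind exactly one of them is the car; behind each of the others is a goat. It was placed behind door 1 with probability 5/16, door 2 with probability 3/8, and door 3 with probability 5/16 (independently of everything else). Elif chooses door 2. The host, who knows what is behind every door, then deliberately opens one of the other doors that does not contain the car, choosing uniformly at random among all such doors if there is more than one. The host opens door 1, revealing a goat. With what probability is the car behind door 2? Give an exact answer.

Consider each possible location of the car in turn.
If it is behind door 1 (prior 5/16): the host opened door 1, so this case is ruled out; weight (5/16)·0 = 0.
If it is behind door 2 (prior 3/8): the host has 2 equally likely choices, so probability 1/2; weight (3/8)·(1/2) = 3/16.
If it is behind door 3 (prior 5/16): the host has no choice, probability 1; weight (5/16)·1 = 5/16.
The weights sum to 1/2.
So P(the car behind door 2 | the host opened door 1) = (3/16) / (1/2) = 3/8.

3/8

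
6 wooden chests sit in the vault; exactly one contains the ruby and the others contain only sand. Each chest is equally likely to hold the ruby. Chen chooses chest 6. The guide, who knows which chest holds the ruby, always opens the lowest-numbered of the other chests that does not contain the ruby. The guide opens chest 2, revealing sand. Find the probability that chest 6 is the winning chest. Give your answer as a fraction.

0

Consider each possible location of the ruby in turn.
If it is in chest 1 (prior 1/6): chest 2 is the lowest-numbered option available, probability 1; weight (1/6)·1 = 1/6.
If it is in chest 2 (prior 1/6): the guide opened chest 2, so this case is ruled out; weight (1/6)·0 = 0.
If it is in any of chests 3, 4, 5, and 6 (prior 1/6 each): the guide would have opened chest 1 instead, probability 0; weight (1/6)·0 = 0 each.
The weights sum to 1/6.
So P(the ruby in chest 6 | the guide opened chest 2) = 0 / (1/6) = 0.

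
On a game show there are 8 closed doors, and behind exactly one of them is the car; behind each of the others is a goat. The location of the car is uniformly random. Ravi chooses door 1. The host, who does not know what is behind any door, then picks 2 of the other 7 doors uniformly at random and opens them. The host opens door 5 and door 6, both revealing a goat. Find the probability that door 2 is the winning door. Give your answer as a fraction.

1/6

Because the host chose which doors to open without knowing where the car is, the choice is independent of the prize location. Learning that none of the 2 opened doors holds the car simply rules out those 2 locations and leaves the remaining 6 doors still equally likely by symmetry.
So P(the car behind door 2) = 1/6.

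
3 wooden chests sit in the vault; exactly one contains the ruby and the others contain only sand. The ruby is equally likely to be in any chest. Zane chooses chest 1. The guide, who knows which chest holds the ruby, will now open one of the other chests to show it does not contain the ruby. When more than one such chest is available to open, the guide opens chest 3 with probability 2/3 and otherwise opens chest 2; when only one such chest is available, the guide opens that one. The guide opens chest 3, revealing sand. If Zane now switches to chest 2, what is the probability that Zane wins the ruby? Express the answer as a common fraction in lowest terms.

3/5

Consider each possible location of the ruby in turn.
If it is in chest 1 (prior 1/3): chest 3 is available, opened with probability 2/3; weight (1/3)·(2/3) = 2/9.
If it is in chest 2 (prior 1/3): only chest 3 is available, probability 1; weight (1/3)·1 = 1/3.
If it is in chest 3 (prior 1/3): the guide opened chest 3, so this case is ruled out; weight (1/3)·0 = 0.
The weights sum to 5/9.
So P(the ruby in chest 2 | the guide opened chest 3) = (1/3) / (5/9) = 3/5.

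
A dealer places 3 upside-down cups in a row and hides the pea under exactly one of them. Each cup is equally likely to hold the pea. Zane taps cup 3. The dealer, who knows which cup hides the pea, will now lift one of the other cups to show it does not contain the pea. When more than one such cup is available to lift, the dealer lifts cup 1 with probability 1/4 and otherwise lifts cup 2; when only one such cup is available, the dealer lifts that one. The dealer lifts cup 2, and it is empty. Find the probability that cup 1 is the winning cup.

Condition on the true location of the pea.
If it is under cup 1 (prior 1/3): only cup 2 is available, probability 1; weight (1/3)·1 = 1/3.
If it is under cup 2 (prior 1/3): the dealer opened cup 2, so this case is ruled out; weight (1/3)·0 = 0.
If it is under cup 3 (prior 1/3): cup 1 is available but not opened, probability 3/4; weight (1/3)·(3/4) = 1/4.
The weights sum to 7/12.
So P(the pea under cup 1 | the dealer opened cup 2) = (1/3) / (7/12) = 4/7.

4/7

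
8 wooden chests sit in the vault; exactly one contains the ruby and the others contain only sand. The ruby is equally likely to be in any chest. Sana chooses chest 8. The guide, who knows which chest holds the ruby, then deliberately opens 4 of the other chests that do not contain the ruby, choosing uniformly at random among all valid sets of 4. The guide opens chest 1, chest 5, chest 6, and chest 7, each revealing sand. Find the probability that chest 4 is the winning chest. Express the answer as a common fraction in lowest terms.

7/24

Condition on the true location of the ruby.
If it is in any of chests 1, 5, 6, and 7 (prior 1/8 each): that chest was opened and seen not to hold the prize — ruled out; weight (1/8)·0 = 0 each.
If it is in any of chests 2, 3, and 4 (prior 1/8 each): the guide has 15 equally likely choices, so probability 1/15; weight (1/8)·(1/15) = 1/120 each.
If it is in chest 8 (prior 1/8): the guide has 35 equally likely choices, so probability 1/35; weight (1/8)·(1/35) = 1/280.
The weights sum to 1/35.
So P(the ruby in chest 4 | the guide opened chest 1, chest 5, chest 6, and chest 7) = (1/120) / (1/35) = 7/24.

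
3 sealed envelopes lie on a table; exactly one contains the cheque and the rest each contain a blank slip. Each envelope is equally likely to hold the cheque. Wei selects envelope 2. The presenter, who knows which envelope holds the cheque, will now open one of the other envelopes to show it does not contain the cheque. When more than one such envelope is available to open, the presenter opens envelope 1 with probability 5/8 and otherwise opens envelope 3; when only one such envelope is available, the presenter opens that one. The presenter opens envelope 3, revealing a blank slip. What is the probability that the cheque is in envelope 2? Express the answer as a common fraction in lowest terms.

3/11

Condition on the true location of the cheque.
If it is in envelope 1 (prior 1/3): only envelope 3 is available, probability 1; weight (1/3)·1 = 1/3.
If it is in envelope 2 (prior 1/3): envelope 1 is available but not opened, probability 3/8; weight (1/3)·(3/8) = 1/8.
If it is in envelope 3 (prior 1/3): the presenter opened envelope 3, so this case is ruled out; weight (1/3)·0 = 0.
The weights sum to 11/24.
So P(the cheque in envelope 2 | the presenter opened envelope 3) = (1/8) / (11/24) = 3/11.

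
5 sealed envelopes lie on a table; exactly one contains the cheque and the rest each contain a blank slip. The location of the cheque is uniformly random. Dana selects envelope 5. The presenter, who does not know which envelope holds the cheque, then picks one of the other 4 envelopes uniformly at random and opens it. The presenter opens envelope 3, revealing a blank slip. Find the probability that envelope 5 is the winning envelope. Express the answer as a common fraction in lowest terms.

1/4

Consider each possible location of the cheque in turn.
If it is in any of envelopes 1, 2, 4, and 5 (prior 1/5 each): the presenter picks envelope 3 with probability 1/4 regardless, and it is not the prize; weight (1/5)·(1/4) = 1/20 each.
If it is in envelope 3 (prior 1/5): the presenter opened envelope 3, so this case is ruled out; weight (1/5)·0 = 0.
The weights sum to 1/5.
So P(the cheque in envelope 5 | the presenter opened envelope 3) = (1/20) / (1/5) = 1/4.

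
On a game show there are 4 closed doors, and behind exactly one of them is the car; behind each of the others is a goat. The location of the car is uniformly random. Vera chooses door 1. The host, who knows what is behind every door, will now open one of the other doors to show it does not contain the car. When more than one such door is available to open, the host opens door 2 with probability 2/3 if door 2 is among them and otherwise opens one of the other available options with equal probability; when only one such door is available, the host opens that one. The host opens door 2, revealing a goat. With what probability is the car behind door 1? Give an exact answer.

1/3

Condition on the true location of the car.
If it is behind any of doors 1, 3, and 4 (prior 1/4 each): door 2 is available, opened with probability 2/3; weight (1/4)·(2/3) = 1/6 each.
If it is behind door 2 (prior 1/4): the host opened door 2, so this case is ruled out; weight (1/4)·0 = 0.
The weights sum to 1/2.
So P(the car behind door 1 | the host opened door 2) = (1/6) / (1/2) = 1/3.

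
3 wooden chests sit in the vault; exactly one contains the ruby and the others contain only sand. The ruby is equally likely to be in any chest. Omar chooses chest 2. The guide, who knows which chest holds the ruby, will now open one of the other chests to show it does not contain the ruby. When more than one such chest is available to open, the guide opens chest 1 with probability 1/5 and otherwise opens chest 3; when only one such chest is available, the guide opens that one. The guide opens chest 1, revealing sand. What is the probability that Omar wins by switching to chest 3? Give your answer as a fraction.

Condition on the true location of the ruby.
If it is in chest 1 (prior 1/3): the guide opened chest 1, so this case is ruled out; weight (1/3)·0 = 0.
If it is in chest 2 (prior 1/3): chest 1 is available, opened with probability 1/5; weight (1/3)·(1/5) = 1/15.
If it is in chest 3 (prior 1/3): only chest 1 is available, probability 1; weight (1/3)·1 = 1/3.
The weights sum to 2/5.
So P(the ruby in chest 3 | the guide opened chest 1) = (1/3) / (2/5) = 5/6.

5/6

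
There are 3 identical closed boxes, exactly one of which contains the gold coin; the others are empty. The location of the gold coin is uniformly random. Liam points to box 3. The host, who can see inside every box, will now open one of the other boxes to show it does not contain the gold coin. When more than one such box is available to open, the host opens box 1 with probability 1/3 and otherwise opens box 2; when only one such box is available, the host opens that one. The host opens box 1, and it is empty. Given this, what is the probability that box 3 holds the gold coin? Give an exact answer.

1/4

Apply Bayes' rule, conditioning on where the gold coin actually is.
If it is in box 1 (prior 1/3): the host opened box 1, so this case is ruled out; weight (1/3)·0 = 0.
If it is in box 2 (prior 1/3): only box 1 is available, probability 1; weight (1/3)·1 = 1/3.
If it is in box 3 (prior 1/3): box 1 is available, opened with probability 1/3; weight (1/3)·(1/3) = 1/9.
The weights sum to 4/9.
So P(the gold coin in box 3 | the host opened box 1) = (1/9) / (4/9) = 1/4.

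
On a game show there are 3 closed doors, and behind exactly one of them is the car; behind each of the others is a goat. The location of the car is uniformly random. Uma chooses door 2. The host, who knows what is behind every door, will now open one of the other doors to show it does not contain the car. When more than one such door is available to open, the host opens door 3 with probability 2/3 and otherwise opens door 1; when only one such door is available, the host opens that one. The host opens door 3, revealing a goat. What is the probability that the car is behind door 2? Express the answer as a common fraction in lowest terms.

Apply Bayes' rule, conditioning on where the car actually is.
If it is behind door 1 (prior 1/3): only door 3 is available, probability 1; weight (1/3)·1 = 1/3.
If it is behind door 2 (prior 1/3): door 3 is available, opened with probability 2/3; weight (1/3)·(2/3) = 2/9.
If it is behind door 3 (prior 1/3): the host opened door 3, so this case is ruled out; weight (1/3)·0 = 0.
The weights sum to 5/9.
So P(the car behind door 2 | the host opened door 3) = (2/9) / (5/9) = 2/5.

2/5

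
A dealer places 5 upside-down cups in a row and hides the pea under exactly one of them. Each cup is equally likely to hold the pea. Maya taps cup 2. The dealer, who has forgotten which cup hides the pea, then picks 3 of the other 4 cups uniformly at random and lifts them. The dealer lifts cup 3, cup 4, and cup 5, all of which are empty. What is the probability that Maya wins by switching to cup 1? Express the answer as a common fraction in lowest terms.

Consider each possible location of the pea in turn.
If it is under either of cups 1 and 2 (prior 1/5 each): the dealer picks exactly this set with probability 1/4 regardless, and none is the prize; weight (1/5)·(1/4) = 1/20 each.
If it is under any of cups 3, 4, and 5 (prior 1/5 each): that cup was opened and seen not to hold the prize — ruled out; weight (1/5)·0 = 0 each.
The weights sum to 1/10.
So P(the pea under cup 1 | the dealer opened cup 3, cup 4, and cup 5) = (1/20) / (1/10) = 1/2.

1/2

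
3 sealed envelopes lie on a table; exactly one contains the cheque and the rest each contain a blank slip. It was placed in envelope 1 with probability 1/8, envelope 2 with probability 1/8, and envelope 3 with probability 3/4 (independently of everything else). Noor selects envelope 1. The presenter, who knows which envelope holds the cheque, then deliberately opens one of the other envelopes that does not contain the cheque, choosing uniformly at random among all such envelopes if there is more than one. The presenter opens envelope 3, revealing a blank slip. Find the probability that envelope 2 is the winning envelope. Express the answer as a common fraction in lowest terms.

Consider each possible location of the cheque in turn.
If it is in envelope 1 (prior 1/8): the presenter has 2 equally likely choices, so probability 1/2; weight (1/8)·(1/2) = 1/16.
If it is in envelope 2 (prior 1/8): the presenter has no choice, probability 1; weight (1/8)·1 = 1/8.
If it is in envelope 3 (prior 3/4): the presenter opened envelope 3, so this case is ruled out; weight (3/4)·0 = 0.
The weights sum to 3/16.
So P(the cheque in envelope 2 | the presenter opened envelope 3) = (1/8) / (3/16) = 2/3.

2/3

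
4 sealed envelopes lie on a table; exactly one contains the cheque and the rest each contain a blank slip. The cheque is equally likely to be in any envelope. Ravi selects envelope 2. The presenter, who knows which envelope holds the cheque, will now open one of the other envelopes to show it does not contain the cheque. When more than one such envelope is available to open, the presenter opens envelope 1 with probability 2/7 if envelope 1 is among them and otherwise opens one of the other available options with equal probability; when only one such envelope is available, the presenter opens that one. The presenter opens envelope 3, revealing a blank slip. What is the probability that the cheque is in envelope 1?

Condition on the true location of the cheque.
If it is in envelope 1 (prior 1/4): envelope 1 holds the prize so is unavailable; the presenter chooses uniformly among the 2 others, probability 1/2; weight (1/4)·(1/2) = 1/8.
If it is in envelope 2 (prior 1/4): envelope 1 is available but not opened; envelope 3 gets probability (1 − 2/7)/2 = 5/14; weight (1/4)·(5/14) = 5/56.
If it is in envelope 3 (prior 1/4): the presenter opened envelope 3, so this case is ruled out; weight (1/4)·0 = 0.
If it is in envelope 4 (prior 1/4): envelope 1 is available but not opened, probability 5/7; weight (1/4)·(5/7) = 5/28.
The weights sum to 11/28.
So P(the cheque in envelope 1 | the presenter opened envelope 3) = (1/8) / (11/28) = 7/22.

7/22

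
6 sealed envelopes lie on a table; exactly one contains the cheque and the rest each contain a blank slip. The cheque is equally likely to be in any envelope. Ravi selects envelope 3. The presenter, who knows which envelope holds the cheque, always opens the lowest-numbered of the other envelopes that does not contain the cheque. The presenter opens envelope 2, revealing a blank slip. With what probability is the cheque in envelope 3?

Condition on the true location of the cheque.
If it is in envelope 1 (prior 1/6): envelope 2 is the lowest-numbered option available, probability 1; weight (1/6)·1 = 1/6.
If it is in envelope 2 (prior 1/6): the presenter opened envelope 2, so this case is ruled out; weight (1/6)·0 = 0.
If it is in any of envelopes 3, 4, 5, and 6 (prior 1/6 each): the presenter would have opened envelope 1 instead, probability 0; weight (1/6)·0 = 0 each.
The weights sum to 1/6.
So P(the cheque in envelope 3 | the presenter opened envelope 2) = 0 / (1/6) = 0.

0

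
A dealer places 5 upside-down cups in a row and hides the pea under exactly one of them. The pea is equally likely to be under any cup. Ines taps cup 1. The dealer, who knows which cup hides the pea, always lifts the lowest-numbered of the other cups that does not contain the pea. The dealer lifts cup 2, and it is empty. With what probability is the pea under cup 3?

Apply Bayes' rule, conditioning on where the pea actually is.
If it is under any of cups 1, 3, 4, and 5 (prior 1/5 each): cup 2 is the lowest-numbered option available, probability 1; weight (1/5)·1 = 1/5 each.
If it is under cup 2 (prior 1/5): the dealer opened cup 2, so this case is ruled out; weight (1/5)·0 = 0.
The weights sum to 4/5.
So P(the pea under cup 3 | the dealer opened cup 2) = (1/5) / (4/5) = 1/4.

1/4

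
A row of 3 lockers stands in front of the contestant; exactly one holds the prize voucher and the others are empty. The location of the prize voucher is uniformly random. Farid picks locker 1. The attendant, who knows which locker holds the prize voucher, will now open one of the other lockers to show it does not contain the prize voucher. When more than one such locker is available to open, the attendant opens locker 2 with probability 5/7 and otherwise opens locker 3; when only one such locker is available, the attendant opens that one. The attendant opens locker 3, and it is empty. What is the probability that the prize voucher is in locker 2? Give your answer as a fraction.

7/9

Apply Bayes' rule, conditioning on where the prize voucher actually is.
If it is in locker 1 (prior 1/3): locker 2 is available but not opened, probability 2/7; weight (1/3)·(2/7) = 2/21.
If it is in locker 2 (prior 1/3): only locker 3 is available, probability 1; weight (1/3)·1 = 1/3.
If it is in locker 3 (prior 1/3): the attendant opened locker 3, so this case is ruled out; weight (1/3)·0 = 0.
The weights sum to 3/7.
So P(the prize voucher in locker 2 | the attendant opened locker 3) = (1/3) / (3/7) = 7/9.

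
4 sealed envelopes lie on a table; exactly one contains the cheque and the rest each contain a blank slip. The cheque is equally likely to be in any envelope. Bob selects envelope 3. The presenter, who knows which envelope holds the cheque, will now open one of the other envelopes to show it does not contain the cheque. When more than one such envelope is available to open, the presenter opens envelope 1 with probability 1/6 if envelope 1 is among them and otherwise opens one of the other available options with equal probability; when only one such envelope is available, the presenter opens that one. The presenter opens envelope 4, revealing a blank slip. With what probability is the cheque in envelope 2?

Consider each possible location of the cheque in turn.
If it is in envelope 1 (prior 1/4): envelope 1 holds the prize so is unavailable; the presenter chooses uniformly among the 2 others, probability 1/2; weight (1/4)·(1/2) = 1/8.
If it is in envelope 2 (prior 1/4): envelope 1 is available but not opened, probability 5/6; weight (1/4)·(5/6) = 5/24.
If it is in envelope 3 (prior 1/4): envelope 1 is available but not opened; envelope 4 gets probability (1 − 1/6)/2 = 5/12; weight (1/4)·(5/12) = 5/48.
If it is in envelope 4 (prior 1/4): the presenter opened envelope 4, so this case is ruled out; weight (1/4)·0 = 0.
The weights sum to 7/16.
So P(the cheque in envelope 2 | the presenter opened envelope 4) = (5/24) / (7/16) = 10/21.

10/21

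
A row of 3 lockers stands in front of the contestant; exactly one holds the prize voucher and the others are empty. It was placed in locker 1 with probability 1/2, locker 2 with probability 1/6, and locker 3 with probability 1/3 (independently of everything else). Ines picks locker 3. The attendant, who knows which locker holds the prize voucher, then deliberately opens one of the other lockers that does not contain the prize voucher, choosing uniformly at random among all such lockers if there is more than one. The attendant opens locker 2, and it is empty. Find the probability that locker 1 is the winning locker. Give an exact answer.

Condition on the true location of the prize voucher.
If it is in locker 1 (prior 1/2): the attendant has no choice, probability 1; weight (1/2)·1 = 1/2.
If it is in locker 2 (prior 1/6): the attendant opened locker 2, so this case is ruled out; weight (1/6)·0 = 0.
If it is in locker 3 (prior 1/3): the attendant has 2 equally likely choices, so probability 1/2; weight (1/3)·(1/2) = 1/6.
The weights sum to 2/3.
So P(the prize voucher in locker 1 | the attendant opened locker 2) = (1/2) / (2/3) = 3/4.

3/4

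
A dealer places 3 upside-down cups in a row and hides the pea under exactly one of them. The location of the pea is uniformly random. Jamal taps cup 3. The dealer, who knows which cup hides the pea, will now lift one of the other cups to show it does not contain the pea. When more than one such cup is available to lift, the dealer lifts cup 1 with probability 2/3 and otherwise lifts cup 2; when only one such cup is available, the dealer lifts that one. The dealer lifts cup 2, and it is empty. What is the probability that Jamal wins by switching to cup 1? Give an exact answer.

Consider each possible location of the pea in turn.
If it is under cup 1 (prior 1/3): only cup 2 is available, probability 1; weight (1/3)·1 = 1/3.
If it is under cup 2 (prior 1/3): the dealer opened cup 2, so this case is ruled out; weight (1/3)·0 = 0.
If it is under cup 3 (prior 1/3): cup 1 is available but not opened, probability 1/3; weight (1/3)·(1/3) = 1/9.
The weights sum to 4/9.
So P(the pea under cup 1 | the dealer opened cup 2) = (1/3) / (4/9) = 3/4.

3/4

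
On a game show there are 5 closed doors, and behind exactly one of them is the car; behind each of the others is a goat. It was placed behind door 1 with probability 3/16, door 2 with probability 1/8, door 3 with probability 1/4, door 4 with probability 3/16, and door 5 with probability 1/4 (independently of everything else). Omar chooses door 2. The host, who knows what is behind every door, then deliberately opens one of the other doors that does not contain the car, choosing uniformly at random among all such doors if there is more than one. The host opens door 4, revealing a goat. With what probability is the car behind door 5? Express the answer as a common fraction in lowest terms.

8/25

Consider each possible location of the car in turn.
If it is behind door 1 (prior 3/16): the host has 3 equally likely choices, so probability 1/3; weight (3/16)·(1/3) = 1/16.
If it is behind door 2 (prior 1/8): the host has 4 equally likely choices, so probability 1/4; weight (1/8)·(1/4) = 1/32.
If it is behind either of doors 3 and 5 (prior 1/4 each): the host has 3 equally likely choices, so probability 1/3; weight (1/4)·(1/3) = 1/12 each.
If it is behind door 4 (prior 3/16): the host opened door 4, so this case is ruled out; weight (3/16)·0 = 0.
The weights sum to 25/96.
So P(the car behind door 5 | the host opened door 4) = (1/12) / (25/96) = 8/25.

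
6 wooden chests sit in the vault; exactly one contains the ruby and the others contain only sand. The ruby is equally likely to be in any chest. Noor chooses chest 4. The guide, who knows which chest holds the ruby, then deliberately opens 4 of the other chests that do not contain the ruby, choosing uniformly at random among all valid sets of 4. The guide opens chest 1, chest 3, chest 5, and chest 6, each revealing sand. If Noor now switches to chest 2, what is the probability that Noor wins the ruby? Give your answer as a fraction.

5/6

Consider each possible location of the ruby in turn.
If it is in any of chests 1, 3, 5, and 6 (prior 1/6 each): that chest was opened and seen not to hold the prize — ruled out; weight (1/6)·0 = 0 each.
If it is in chest 2 (prior 1/6): the guide has no choice, probability 1; weight (1/6)·1 = 1/6.
If it is in chest 4 (prior 1/6): the guide has 5 equally likely choices, so probability 1/5; weight (1/6)·(1/5) = 1/30.
The weights sum to 1/5.
So P(the ruby in chest 2 | the guide opened chest 1, chest 3, chest 5, and chest 6) = (1/6) / (1/5) = 5/6.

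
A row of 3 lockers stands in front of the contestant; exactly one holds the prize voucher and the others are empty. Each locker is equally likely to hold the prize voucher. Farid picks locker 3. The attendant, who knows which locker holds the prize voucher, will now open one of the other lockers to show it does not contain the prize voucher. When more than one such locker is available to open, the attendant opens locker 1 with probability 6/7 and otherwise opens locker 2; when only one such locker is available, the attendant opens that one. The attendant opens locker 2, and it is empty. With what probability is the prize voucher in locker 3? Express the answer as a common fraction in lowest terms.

1/8

Consider each possible location of the prize voucher in turn.
If it is in locker 1 (prior 1/3): only locker 2 is available, probability 1; weight (1/3)·1 = 1/3.
If it is in locker 2 (prior 1/3): the attendant opened locker 2, so this case is ruled out; weight (1/3)·0 = 0.
If it is in locker 3 (prior 1/3): locker 1 is available but not opened, probability 1/7; weight (1/3)·(1/7) = 1/21.
The weights sum to 8/21.
So P(the prize voucher in locker 3 | the attendant opened locker 2) = (1/21) / (8/21) = 1/8.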